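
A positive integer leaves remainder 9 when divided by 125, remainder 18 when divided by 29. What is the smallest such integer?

From k ≡ 9 (mod 125) write k = 9 + 125t. Substituting into k ≡ 18 (mod 29) gives 125t ≡ 9 (mod 29), and since 9⁻¹ ≡ 13 (mod 29), t ≡ 1. Hence k ≡ 9 + 125·1 = 134 (mod 3625).

134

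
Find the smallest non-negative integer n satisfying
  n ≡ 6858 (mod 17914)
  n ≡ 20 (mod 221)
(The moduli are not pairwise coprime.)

gcd(17914, 221) = 13 and 13 | (20 − 6858), so the pair is consistent; merging gives n ≡ 24772 (mod 304538), where 304538 = lcm(17914, 221).
The solution is unique modulo lcm(17914, 221) = 304538.

24772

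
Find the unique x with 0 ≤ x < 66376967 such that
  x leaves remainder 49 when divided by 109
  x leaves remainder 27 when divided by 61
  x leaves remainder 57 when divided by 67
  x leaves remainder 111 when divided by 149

47666403

Combine the congruences pairwise.
From x ≡ 49 (mod 109) write x = 49 + 109t. Substituting into x ≡ 27 (mod 61) gives 109t ≡ 39 (mod 61), and since 48⁻¹ ≡ 14 (mod 61), t ≡ 58. Hence x ≡ 49 + 109·58 = 6371 (mod 6649).
From x ≡ 6371 (mod 6649) write x = 6371 + 6649t. Substituting into x ≡ 57 (mod 67) gives 6649t ≡ 51 (mod 67), and since 16⁻¹ ≡ 21 (mod 67), t ≡ 66. Hence x ≡ 6371 + 6649·66 = 445205 (mod 445483).
From x ≡ 445205 (mod 445483) write x = 445205 + 445483t. Substituting into x ≡ 111 (mod 149) gives 445483t ≡ 118 (mod 149), and since 122⁻¹ ≡ 11 (mod 149), t ≡ 106. Hence x ≡ 445205 + 445483·106 = 47666403 (mod 66376967).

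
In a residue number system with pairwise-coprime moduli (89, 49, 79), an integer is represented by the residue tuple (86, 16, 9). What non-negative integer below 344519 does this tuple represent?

From x ≡ 86 (mod 89) write x = 86 + 89t. Substituting into x ≡ 16 (mod 49) gives 89t ≡ 28 (mod 49), and since 40⁻¹ ≡ 38 (mod 49), t ≡ 35. Hence x ≡ 86 + 89·35 = 3201 (mod 4361).
From x ≡ 3201 (mod 4361) write x = 3201 + 4361t. Substituting into x ≡ 9 (mod 79) gives 4361t ≡ 47 (mod 79), and since 16⁻¹ ≡ 5 (mod 79), t ≡ 77. Hence x ≡ 3201 + 4361·77 = 338998 (mod 344519).

338998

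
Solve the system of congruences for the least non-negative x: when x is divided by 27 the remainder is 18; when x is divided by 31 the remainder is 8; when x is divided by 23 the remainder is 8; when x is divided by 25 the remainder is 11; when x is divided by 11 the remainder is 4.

4424886

From x ≡ 18 (mod 27) write x = 18 + 27t. Substituting into x ≡ 8 (mod 31) gives 27t ≡ 21 (mod 31), and since 27⁻¹ ≡ 23 (mod 31), t ≡ 18. Hence x ≡ 18 + 27·18 = 504 (mod 837).
From x ≡ 504 (mod 837) write x = 504 + 837t. Substituting into x ≡ 8 (mod 23) gives 837t ≡ 10 (mod 23), and since 9⁻¹ ≡ 18 (mod 23), t ≡ 19. Hence x ≡ 504 + 837·19 = 16407 (mod 19251).
From x ≡ 16407 (mod 19251) write x = 16407 + 19251t. Substituting into x ≡ 11 (mod 25) gives 19251t ≡ 4 (mod 25), and since 1⁻¹ ≡ 1 (mod 25), t ≡ 4. Hence x ≡ 16407 + 19251·4 = 93411 (mod 481275).
From x ≡ 93411 (mod 481275) write x = 93411 + 481275t. Substituting into x ≡ 4 (mod 11) gives 481275t ≡ 5 (mod 11), and since 3⁻¹ ≡ 4 (mod 11), t ≡ 9. Hence x ≡ 93411 + 481275·9 = 4424886 (mod 5294025).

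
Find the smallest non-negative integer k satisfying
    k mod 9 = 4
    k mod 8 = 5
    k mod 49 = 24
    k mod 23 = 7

From k ≡ 4 (mod 9) write k = 4 + 9t. Substituting into k ≡ 5 (mod 8) gives 9t ≡ 1 (mod 8), and since 1⁻¹ ≡ 1 (mod 8), t ≡ 1. Hence k ≡ 4 + 9·1 = 13 (mod 72).
From k ≡ 13 (mod 72) write k = 13 + 72t. Substituting into k ≡ 24 (mod 49) gives 72t ≡ 11 (mod 49), and since 23⁻¹ ≡ 32 (mod 49), t ≡ 9. Hence k ≡ 13 + 72·9 = 661 (mod 3528).
From k ≡ 661 (mod 3528) write k = 661 + 3528t. Substituting into k ≡ 7 (mod 23) gives 3528t ≡ 13 (mod 23), and since 9⁻¹ ≡ 18 (mod 23), t ≡ 4. Hence k ≡ 661 + 3528·4 = 14773 (mod 81144).

14773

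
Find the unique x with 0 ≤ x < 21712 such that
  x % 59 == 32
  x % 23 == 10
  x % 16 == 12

The moduli are pairwise coprime; N = 59·23·16 = 21712.
N/59 = 368; 368 ≡ 14 (mod 59); 14·38 ≡ 1, so inverse 38.
N/23 = 944; 944 ≡ 1 (mod 23), inverse 1.
N/16 = 1357; 1357 ≡ 13 (mod 16); 13·5 ≡ 1, so inverse 5.
x ≡ 32·368·38 + 10·944·1 + 12·1357·5 = 538348.
538348 mod 21712 = 17260.

17260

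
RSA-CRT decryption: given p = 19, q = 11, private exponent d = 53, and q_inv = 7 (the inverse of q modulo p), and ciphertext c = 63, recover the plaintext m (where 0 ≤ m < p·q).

149

d_p = d mod (p−1) = 53 mod 18 = 17; d_q = d mod (q−1) = 3.
m₁ = c^(d_p) mod p: c ≡ 6 (mod 19), and 6^17 mod 19 = 16.
m₂ = c^(d_q) mod q: c ≡ 8 (mod 11), and 8^3 mod 11 = 6.
h = q_inv·(m₁ − m₂) mod p = 7·(16 − 6) mod 19 = 13.
m = m₂ + h·q = 6 + 13·11 = 149.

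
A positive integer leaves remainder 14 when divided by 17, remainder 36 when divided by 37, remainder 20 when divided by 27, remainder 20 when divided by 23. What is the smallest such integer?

182594

From a ≡ 14 (mod 17) write a = 14 + 17t. Substituting into a ≡ 36 (mod 37) gives 17t ≡ 22 (mod 37), and since 17⁻¹ ≡ 24 (mod 37), t ≡ 10. Hence a ≡ 14 + 17·10 = 184 (mod 629).
From a ≡ 184 (mod 629) write a = 184 + 629t. Substituting into a ≡ 20 (mod 27) gives 629t ≡ 25 (mod 27), and since 8⁻¹ ≡ 17 (mod 27), t ≡ 20. Hence a ≡ 184 + 629·20 = 12764 (mod 16983).
From a ≡ 12764 (mod 16983) write a = 12764 + 16983t. Substituting into a ≡ 20 (mod 23) gives 16983t ≡ 21 (mod 23), and since 9⁻¹ ≡ 18 (mod 23), t ≡ 10. Hence a ≡ 12764 + 16983·10 = 182594 (mod 390609).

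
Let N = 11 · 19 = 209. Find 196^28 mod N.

Mod 11: 196 ≡ 9; by Fermat, exponent reduces to 28 mod 10 = 8; 9^8 ≡ 3 (mod 11).
Mod 19: 196 ≡ 6; by Fermat, exponent reduces to 28 mod 18 = 10; 6^10 ≡ 6 (mod 19).
Combine by CRT: x ≡ 3 (mod 11), x ≡ 6 (mod 19) ⇒ x ≡ 25 (mod 209).

25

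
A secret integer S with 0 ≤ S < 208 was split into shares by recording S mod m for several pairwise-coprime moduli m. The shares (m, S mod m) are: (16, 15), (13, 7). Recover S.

From S ≡ 15 (mod 16) write S = 15 + 16t. Substituting into S ≡ 7 (mod 13) gives 16t ≡ 5 (mod 13), and since 3⁻¹ ≡ 9 (mod 13), t ≡ 6. Hence S ≡ 15 + 16·6 = 111 (mod 208).

111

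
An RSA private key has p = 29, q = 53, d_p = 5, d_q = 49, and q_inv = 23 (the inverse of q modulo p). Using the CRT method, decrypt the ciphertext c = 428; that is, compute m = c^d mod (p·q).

506

m₁ = c^(d_p) mod p: c ≡ 22 (mod 29), and 22^5 mod 29 = 13.
m₂ = c^(d_q) mod q: c ≡ 4 (mod 53), and 4^49 mod 53 = 29.
h = q_inv·(m₁ − m₂) mod p = 23·(13 − 29) mod 29 = 9.
m = m₂ + h·q = 29 + 9·53 = 506.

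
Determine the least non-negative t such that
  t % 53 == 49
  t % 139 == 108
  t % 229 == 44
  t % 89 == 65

17724415

The moduli are pairwise coprime; N = 53·139·229·89 = 150146827.
N/53 = 2832959; 2832959 ≡ 3 (mod 53); 3·18 ≡ 1, so inverse 18.
N/139 = 1080193; 1080193 ≡ 24 (mod 139); 24·29 ≡ 1, so inverse 29.
N/229 = 655663; 655663 ≡ 36 (mod 229); 36·70 ≡ 1, so inverse 70.
N/89 = 1687043; 1687043 ≡ 48 (mod 89); 48·13 ≡ 1, so inverse 13.
t ≡ 49·2832959·18 + 108·1080193·29 + 44·655663·70 + 65·1687043·13 = 9326827689.
9326827689 mod 150146827 = 17724415.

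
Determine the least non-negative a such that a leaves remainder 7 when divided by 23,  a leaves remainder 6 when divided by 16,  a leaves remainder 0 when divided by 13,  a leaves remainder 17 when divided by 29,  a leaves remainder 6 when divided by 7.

174278

From a ≡ 7 (mod 23) write a = 7 + 23t. Substituting into a ≡ 6 (mod 16) gives 23t ≡ 15 (mod 16), and since 7⁻¹ ≡ 7 (mod 16), t ≡ 9. Hence a ≡ 7 + 23·9 = 214 (mod 368).
From a ≡ 214 (mod 368) write a = 214 + 368t. Substituting into a ≡ 0 (mod 13) gives 368t ≡ 7 (mod 13), and since 4⁻¹ ≡ 10 (mod 13), t ≡ 5. Hence a ≡ 214 + 368·5 = 2054 (mod 4784).
From a ≡ 2054 (mod 4784) write a = 2054 + 4784t. Substituting into a ≡ 17 (mod 29) gives 4784t ≡ 22 (mod 29), and since 28⁻¹ ≡ 28 (mod 29), t ≡ 7. Hence a ≡ 2054 + 4784·7 = 35542 (mod 138736).
From a ≡ 35542 (mod 138736) write a = 35542 + 138736t. Substituting into a ≡ 6 (mod 7) gives 138736t ≡ 3 (mod 7), and since 3⁻¹ ≡ 5 (mod 7), t ≡ 1. Hence a ≡ 35542 + 138736·1 = 174278 (mod 971152).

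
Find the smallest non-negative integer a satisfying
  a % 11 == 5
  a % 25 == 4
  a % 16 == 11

379

From a ≡ 5 (mod 11) write a = 5 + 11t. Substituting into a ≡ 4 (mod 25) gives 11t ≡ 24 (mod 25), and since 11⁻¹ ≡ 16 (mod 25), t ≡ 9. Hence a ≡ 5 + 11·9 = 104 (mod 275).
From a ≡ 104 (mod 275) write a = 104 + 275t. Substituting into a ≡ 11 (mod 16) gives 275t ≡ 3 (mod 16), and since 3⁻¹ ≡ 11 (mod 16), t ≡ 1. Hence a ≡ 104 + 275·1 = 379 (mod 4400).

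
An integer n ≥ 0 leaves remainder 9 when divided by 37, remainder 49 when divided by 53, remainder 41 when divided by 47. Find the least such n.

16585

From n ≡ 9 (mod 37) write n = 9 + 37t. Substituting into n ≡ 49 (mod 53) gives 37t ≡ 40 (mod 53), and since 37⁻¹ ≡ 43 (mod 53), t ≡ 24. Hence n ≡ 9 + 37·24 = 897 (mod 1961).
From n ≡ 897 (mod 1961) write n = 897 + 1961t. Substituting into n ≡ 41 (mod 47) gives 1961t ≡ 37 (mod 47), and since 34⁻¹ ≡ 18 (mod 47), t ≡ 8. Hence n ≡ 897 + 1961·8 = 16585 (mod 92167).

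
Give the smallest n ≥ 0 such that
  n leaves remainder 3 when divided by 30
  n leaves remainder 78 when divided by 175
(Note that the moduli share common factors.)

gcd(30, 175) = 5 and 5 | (78 − 3), so the pair is consistent; merging gives n ≡ 603 (mod 1050), where 1050 = lcm(30, 175).
The solution is unique modulo lcm(30, 175) = 1050.

603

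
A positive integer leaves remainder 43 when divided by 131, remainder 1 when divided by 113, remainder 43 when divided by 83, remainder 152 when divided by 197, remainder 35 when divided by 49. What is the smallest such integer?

The moduli are pairwise coprime; N = 131·113·83·197·49 = 11860148797.
N/131 = 90535487; 90535487 ≡ 77 (mod 131); 77·114 ≡ 1, so inverse 114.
N/113 = 104957069; 104957069 ≡ 70 (mod 113); 70·21 ≡ 1, so inverse 21.
N/83 = 142893359; 142893359 ≡ 61 (mod 83); 61·49 ≡ 1, so inverse 49.
N/197 = 60203801; 60203801 ≡ 10 (mod 197); 10·138 ≡ 1, so inverse 138.
N/49 = 242043853; 242043853 ≡ 23 (mod 49); 23·32 ≡ 1, so inverse 32.
k ≡ 43·90535487·114 + 1·104957069·21 + 43·142893359·49 + 152·60203801·138 + 35·242043853·32 = 2281009408272.
2281009408272 mod 11860148797 = 3860839248.

3860839248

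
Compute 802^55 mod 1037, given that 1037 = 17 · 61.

Mod 17: 802 ≡ 3; by Fermat, exponent reduces to 55 mod 16 = 7; 3^7 ≡ 11 (mod 17).
Mod 61: 802 ≡ 9; 9^55 ≡ 1 (mod 61).
Combine by CRT: x ≡ 11 (mod 17), x ≡ 1 (mod 61) ⇒ x ≡ 62 (mod 1037).

62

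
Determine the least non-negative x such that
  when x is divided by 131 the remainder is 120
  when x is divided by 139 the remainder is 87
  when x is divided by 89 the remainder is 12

From x ≡ 120 (mod 131) write x = 120 + 131t. Substituting into x ≡ 87 (mod 139) gives 131t ≡ 106 (mod 139), and since 131⁻¹ ≡ 52 (mod 139), t ≡ 91. Hence x ≡ 120 + 131·91 = 12041 (mod 18209).
From x ≡ 12041 (mod 18209) write x = 12041 + 18209t. Substituting into x ≡ 12 (mod 89) gives 18209t ≡ 75 (mod 89), and since 53⁻¹ ≡ 42 (mod 89), t ≡ 35. Hence x ≡ 12041 + 18209·35 = 649356 (mod 1620601).

649356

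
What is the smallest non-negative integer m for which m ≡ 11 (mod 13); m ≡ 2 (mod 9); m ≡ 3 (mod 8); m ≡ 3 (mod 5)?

From m ≡ 11 (mod 13) write m = 11 + 13t. Substituting into m ≡ 2 (mod 9) gives 13t ≡ 0 (mod 9), and since 4⁻¹ ≡ 7 (mod 9), t ≡ 0. Hence m ≡ 11 + 13·0 = 11 (mod 117).
From m ≡ 11 (mod 117) write m = 11 + 117t. Substituting into m ≡ 3 (mod 8) gives 117t ≡ 0 (mod 8), and since 5⁻¹ ≡ 5 (mod 8), t ≡ 0. Hence m ≡ 11 + 117·0 = 11 (mod 936).
From m ≡ 11 (mod 936) write m = 11 + 936t. Substituting into m ≡ 3 (mod 5) gives 936t ≡ 2 (mod 5), and since 1⁻¹ ≡ 1 (mod 5), t ≡ 2. Hence m ≡ 11 + 936·2 = 1883 (mod 4680).

1883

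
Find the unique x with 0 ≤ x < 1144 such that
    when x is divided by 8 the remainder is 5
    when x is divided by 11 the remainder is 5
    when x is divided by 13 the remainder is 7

From x ≡ 5 (mod 8) write x = 5 + 8t. Substituting into x ≡ 5 (mod 11) gives 8t ≡ 0 (mod 11), and since 8⁻¹ ≡ 7 (mod 11), t ≡ 0. Hence x ≡ 5 + 8·0 = 5 (mod 88).
From x ≡ 5 (mod 88) write x = 5 + 88t. Substituting into x ≡ 7 (mod 13) gives 88t ≡ 2 (mod 13), and since 10⁻¹ ≡ 4 (mod 13), t ≡ 8. Hence x ≡ 5 + 88·8 = 709 (mod 1144).

709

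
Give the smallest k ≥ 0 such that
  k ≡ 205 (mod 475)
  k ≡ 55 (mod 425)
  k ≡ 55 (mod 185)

Combine the congruences pairwise.
gcd(475, 425) = 25 and 25 | (55 − 205), so the pair is consistent; merging gives k ≡ 6855 (mod 8075), where 8075 = lcm(475, 425).
gcd(8075, 185) = 5 and 5 | (55 − 6855), so the pair is consistent; merging gives k ≡ 47230 (mod 298775), where 298775 = lcm(8075, 185).
The solution is unique modulo lcm(475, 425, 185) = 298775.

47230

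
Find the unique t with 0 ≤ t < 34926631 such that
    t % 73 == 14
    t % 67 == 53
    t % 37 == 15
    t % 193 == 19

26375206

The moduli are pairwise coprime; N = 73·67·37·193 = 34926631.
N/73 = 478447; 478447 ≡ 5 (mod 73); 5·44 ≡ 1, so inverse 44.
N/67 = 521293; 521293 ≡ 33 (mod 67); 33·65 ≡ 1, so inverse 65.
N/37 = 943963; 943963 ≡ 19 (mod 37); 19·2 ≡ 1, so inverse 2.
N/193 = 180967; 180967 ≡ 126 (mod 193); 126·72 ≡ 1, so inverse 72.
t ≡ 14·478447·44 + 53·521293·65 + 15·943963·2 + 19·180967·72 = 2366459483.
2366459483 mod 34926631 = 26375206.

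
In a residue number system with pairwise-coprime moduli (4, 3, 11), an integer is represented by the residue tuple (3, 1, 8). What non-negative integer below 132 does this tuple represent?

19

The moduli are pairwise coprime; N = 4·3·11 = 132.
N/4 = 33; 33 ≡ 1 (mod 4), inverse 1.
N/3 = 44; 44 ≡ 2 (mod 3); 2·2 ≡ 1, so inverse 2.
N/11 = 12; 12 ≡ 1 (mod 11), inverse 1.
x ≡ 3·33·1 + 1·44·2 + 8·12·1 = 283.
283 mod 132 = 19.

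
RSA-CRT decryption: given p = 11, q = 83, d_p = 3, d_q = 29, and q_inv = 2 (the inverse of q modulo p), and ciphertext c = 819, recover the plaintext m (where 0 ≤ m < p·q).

m₁ = c^(d_p) mod p: c ≡ 5 (mod 11), and 5^3 mod 11 = 4.
m₂ = c^(d_q) mod q: c ≡ 72 (mod 83), and 72^29 mod 83 = 42.
h = q_inv·(m₁ − m₂) mod p = 2·(4 − 42) mod 11 = 1.
m = m₂ + h·q = 42 + 1·83 = 125.

125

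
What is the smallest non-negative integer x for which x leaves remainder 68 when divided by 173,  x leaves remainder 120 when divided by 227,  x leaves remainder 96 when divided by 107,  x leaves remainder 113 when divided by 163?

Combine the congruences pairwise.
From x ≡ 68 (mod 173) write x = 68 + 173t. Substituting into x ≡ 120 (mod 227) gives 173t ≡ 52 (mod 227), and since 173⁻¹ ≡ 21 (mod 227), t ≡ 184. Hence x ≡ 68 + 173·184 = 31900 (mod 39271).
From x ≡ 31900 (mod 39271) write x = 31900 + 39271t. Substituting into x ≡ 96 (mod 107) gives 39271t ≡ 82 (mod 107), and since 2⁻¹ ≡ 54 (mod 107), t ≡ 41. Hence x ≡ 31900 + 39271·41 = 1642011 (mod 4201997).
From x ≡ 1642011 (mod 4201997) write x = 1642011 + 4201997t. Substituting into x ≡ 113 (mod 163) gives 4201997t ≡ 1 (mod 163), and since 20⁻¹ ≡ 106 (mod 163), t ≡ 106. Hence x ≡ 1642011 + 4201997·106 = 447053693 (mod 684925511).

447053693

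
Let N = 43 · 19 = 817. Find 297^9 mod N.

Mod 43: 297 ≡ 39; 39^9 ≡ 27 (mod 43).
Mod 19: 297 ≡ 12; 12^9 ≡ 18 (mod 19).
Combine by CRT: x ≡ 27 (mod 43), x ≡ 18 (mod 19) ⇒ x ≡ 113 (mod 817).

113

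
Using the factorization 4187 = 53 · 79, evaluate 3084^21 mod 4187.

Mod 53: 3084 ≡ 10; 10^21 ≡ 24 (mod 53).
Mod 79: 3084 ≡ 3; 3^21 ≡ 17 (mod 79).
Combine by CRT: x ≡ 24 (mod 53), x ≡ 17 (mod 79) ⇒ x ≡ 3098 (mod 4187).

3098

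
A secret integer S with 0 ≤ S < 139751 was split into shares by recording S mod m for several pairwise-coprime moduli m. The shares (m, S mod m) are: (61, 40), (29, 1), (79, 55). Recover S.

85928

The moduli are pairwise coprime; N = 61·29·79 = 139751.
N/61 = 2291; 2291 ≡ 34 (mod 61); 34·9 ≡ 1, so inverse 9.
N/29 = 4819; 4819 ≡ 5 (mod 29); 5·6 ≡ 1, so inverse 6.
N/79 = 1769; 1769 ≡ 31 (mod 79); 31·51 ≡ 1, so inverse 51.
S ≡ 40·2291·9 + 1·4819·6 + 55·1769·51 = 5815719.
5815719 mod 139751 = 85928.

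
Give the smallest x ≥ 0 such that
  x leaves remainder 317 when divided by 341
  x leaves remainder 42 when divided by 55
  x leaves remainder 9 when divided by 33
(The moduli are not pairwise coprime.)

Combine the congruences pairwise.
gcd(341, 55) = 11 and 11 | (42 − 317), so the pair is consistent; merging gives x ≡ 317 (mod 1705), where 1705 = lcm(341, 55).
gcd(1705, 33) = 11 and 11 | (9 − 317), so the pair is consistent; merging gives x ≡ 2022 (mod 5115), where 5115 = lcm(1705, 33).
The solution is unique modulo lcm(341, 55, 33) = 5115.

2022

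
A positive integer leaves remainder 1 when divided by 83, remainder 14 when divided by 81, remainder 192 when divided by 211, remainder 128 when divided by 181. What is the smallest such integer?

74286329

The moduli are pairwise coprime; N = 83·81·211·181 = 256758093.
N/83 = 3093471; 3093471 ≡ 61 (mod 83); 61·49 ≡ 1, so inverse 49.
N/81 = 3169853; 3169853 ≡ 80 (mod 81); 80·80 ≡ 1, so inverse 80.
N/211 = 1216863; 1216863 ≡ 26 (mod 211); 26·138 ≡ 1, so inverse 138.
N/181 = 1418553; 1418553 ≡ 56 (mod 181); 56·139 ≡ 1, so inverse 139.
a ≡ 1·3093471·49 + 14·3169853·80 + 192·1216863·138 + 128·1418553·139 = 61182712463.
61182712463 mod 256758093 = 74286329.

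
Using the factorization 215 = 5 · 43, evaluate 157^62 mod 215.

Mod 5: 157 ≡ 2; by Fermat, exponent reduces to 62 mod 4 = 2; 2^2 ≡ 4 (mod 5).
Mod 43: 157 ≡ 28; by Fermat, exponent reduces to 62 mod 42 = 20; 28^20 ≡ 23 (mod 43).
Combine by CRT: x ≡ 4 (mod 5), x ≡ 23 (mod 43) ⇒ x ≡ 109 (mod 215).

109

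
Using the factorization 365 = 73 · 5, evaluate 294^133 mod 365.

Mod 73: 294 ≡ 2; by Fermat, exponent reduces to 133 mod 72 = 61; 2^61 ≡ 55 (mod 73).
Mod 5: 294 ≡ 4; by Fermat, exponent reduces to 133 mod 4 = 1; 4^1 ≡ 4 (mod 5).
Combine by CRT: x ≡ 55 (mod 73), x ≡ 4 (mod 5) ⇒ x ≡ 274 (mod 365).

274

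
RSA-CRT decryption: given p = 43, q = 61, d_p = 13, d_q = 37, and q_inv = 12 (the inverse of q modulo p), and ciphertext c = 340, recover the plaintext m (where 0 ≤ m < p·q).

505

m₁ = c^(d_p) mod p: c ≡ 39 (mod 43), and 39^13 mod 43 = 32.
m₂ = c^(d_q) mod q: c ≡ 35 (mod 61), and 35^37 mod 61 = 17.
h = q_inv·(m₁ − m₂) mod p = 12·(32 − 17) mod 43 = 8.
m = m₂ + h·q = 17 + 8·61 = 505.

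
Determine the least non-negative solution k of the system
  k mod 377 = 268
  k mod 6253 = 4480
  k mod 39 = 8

535985

gcd(377, 6253) = 13 and 13 | (4480 − 268), so the pair is consistent; merging gives k ≡ 173311 (mod 181337), where 181337 = lcm(377, 6253).
gcd(181337, 39) = 13 and 13 | (8 − 173311), so the pair is consistent; merging gives k ≡ 535985 (mod 544011), where 544011 = lcm(181337, 39).
The solution is unique modulo lcm(377, 6253, 39) = 544011.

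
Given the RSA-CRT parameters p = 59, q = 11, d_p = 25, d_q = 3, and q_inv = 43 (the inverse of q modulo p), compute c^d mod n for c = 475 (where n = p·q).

228

m₁ = c^(d_p) mod p: c ≡ 3 (mod 59), and 3^25 mod 59 = 51.
m₂ = c^(d_q) mod q: c ≡ 2 (mod 11), and 2^3 mod 11 = 8.
h = q_inv·(m₁ − m₂) mod p = 43·(51 − 8) mod 59 = 20.
m = m₂ + h·q = 8 + 20·11 = 228.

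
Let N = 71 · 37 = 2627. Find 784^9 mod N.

Mod 71: 784 ≡ 3; 3^9 ≡ 16 (mod 71).
Mod 37: 784 ≡ 7; 7^9 ≡ 1 (mod 37).
Combine by CRT: x ≡ 16 (mod 71), x ≡ 1 (mod 37) ⇒ x ≡ 371 (mod 2627).

371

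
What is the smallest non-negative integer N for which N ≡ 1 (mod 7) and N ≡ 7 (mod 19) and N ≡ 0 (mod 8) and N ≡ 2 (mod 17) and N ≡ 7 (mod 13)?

203288

Combine the congruences pairwise.
From N ≡ 1 (mod 7) write N = 1 + 7t. Substituting into N ≡ 7 (mod 19) gives 7t ≡ 6 (mod 19), and since 7⁻¹ ≡ 11 (mod 19), t ≡ 9. Hence N ≡ 1 + 7·9 = 64 (mod 133).
From N ≡ 64 (mod 133) write N = 64 + 133t. Substituting into N ≡ 0 (mod 8) gives 133t ≡ 0 (mod 8), and since 5⁻¹ ≡ 5 (mod 8), t ≡ 0. Hence N ≡ 64 + 133·0 = 64 (mod 1064).
From N ≡ 64 (mod 1064) write N = 64 + 1064t. Substituting into N ≡ 2 (mod 17) gives 1064t ≡ 6 (mod 17), and since 10⁻¹ ≡ 12 (mod 17), t ≡ 4. Hence N ≡ 64 + 1064·4 = 4320 (mod 18088).
From N ≡ 4320 (mod 18088) write N = 4320 + 18088t. Substituting into N ≡ 7 (mod 13) gives 18088t ≡ 3 (mod 13), and since 5⁻¹ ≡ 8 (mod 13), t ≡ 11. Hence N ≡ 4320 + 18088·11 = 203288 (mod 235144).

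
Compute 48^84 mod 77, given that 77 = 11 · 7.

Mod 11: 48 ≡ 4; by Fermat, exponent reduces to 84 mod 10 = 4; 4^4 ≡ 3 (mod 11).
Mod 7: 48 ≡ 6; since 6 | 84, by Fermat 6^84 ≡ 1 (mod 7).
Combine by CRT: x ≡ 3 (mod 11), x ≡ 1 (mod 7) ⇒ x ≡ 36 (mod 77).

36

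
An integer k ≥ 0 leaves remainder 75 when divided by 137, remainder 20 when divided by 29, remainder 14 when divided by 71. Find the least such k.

106798

The moduli are pairwise coprime; N = 137·29·71 = 282083.
N/137 = 2059; 2059 ≡ 4 (mod 137); 4·103 ≡ 1, so inverse 103.
N/29 = 9727; 9727 ≡ 12 (mod 29); 12·17 ≡ 1, so inverse 17.
N/71 = 3973; 3973 ≡ 68 (mod 71); 68·47 ≡ 1, so inverse 47.
k ≡ 75·2059·103 + 20·9727·17 + 14·3973·47 = 21827189.
21827189 mod 282083 = 106798.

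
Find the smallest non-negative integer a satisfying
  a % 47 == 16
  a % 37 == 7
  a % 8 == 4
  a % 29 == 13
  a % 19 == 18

Combine the congruences pairwise.
From a ≡ 16 (mod 47) write a = 16 + 47t. Substituting into a ≡ 7 (mod 37) gives 47t ≡ 28 (mod 37), and since 10⁻¹ ≡ 26 (mod 37), t ≡ 25. Hence a ≡ 16 + 47·25 = 1191 (mod 1739).
From a ≡ 1191 (mod 1739) write a = 1191 + 1739t. Substituting into a ≡ 4 (mod 8) gives 1739t ≡ 5 (mod 8), and since 3⁻¹ ≡ 3 (mod 8), t ≡ 7. Hence a ≡ 1191 + 1739·7 = 13364 (mod 13912).
From a ≡ 13364 (mod 13912) write a = 13364 + 13912t. Substituting into a ≡ 13 (mod 29) gives 13912t ≡ 18 (mod 29), and since 21⁻¹ ≡ 18 (mod 29), t ≡ 5. Hence a ≡ 13364 + 13912·5 = 82924 (mod 403448).
From a ≡ 82924 (mod 403448) write a = 82924 + 403448t. Substituting into a ≡ 18 (mod 19) gives 403448t ≡ 10 (mod 19), and since 2⁻¹ ≡ 10 (mod 19), t ≡ 5. Hence a ≡ 82924 + 403448·5 = 2100164 (mod 7665512).

2100164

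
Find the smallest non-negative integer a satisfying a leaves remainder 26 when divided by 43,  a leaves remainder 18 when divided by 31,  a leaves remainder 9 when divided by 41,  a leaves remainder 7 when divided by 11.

From a ≡ 26 (mod 43) write a = 26 + 43t. Substituting into a ≡ 18 (mod 31) gives 43t ≡ 23 (mod 31), and since 12⁻¹ ≡ 13 (mod 31), t ≡ 20. Hence a ≡ 26 + 43·20 = 886 (mod 1333).
From a ≡ 886 (mod 1333) write a = 886 + 1333t. Substituting into a ≡ 9 (mod 41) gives 1333t ≡ 25 (mod 41), and since 21⁻¹ ≡ 2 (mod 41), t ≡ 9. Hence a ≡ 886 + 1333·9 = 12883 (mod 54653).
From a ≡ 12883 (mod 54653) write a = 12883 + 54653t. Substituting into a ≡ 7 (mod 11) gives 54653t ≡ 5 (mod 11), and since 5⁻¹ ≡ 9 (mod 11), t ≡ 1. Hence a ≡ 12883 + 54653·1 = 67536 (mod 601183).

67536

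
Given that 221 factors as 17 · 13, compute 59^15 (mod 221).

83

Mod 17: 59 ≡ 8; 8^15 ≡ 15 (mod 17).
Mod 13: 59 ≡ 7; by Fermat, exponent reduces to 15 mod 12 = 3; 7^3 ≡ 5 (mod 13).
Combine by CRT: x ≡ 15 (mod 17), x ≡ 5 (mod 13) ⇒ x ≡ 83 (mod 221).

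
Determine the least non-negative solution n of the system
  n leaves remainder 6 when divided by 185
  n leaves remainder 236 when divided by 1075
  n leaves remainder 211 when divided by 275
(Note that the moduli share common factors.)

155036

gcd(185, 1075) = 5 and 5 | (236 − 6), so the pair is consistent; merging gives n ≡ 35711 (mod 39775), where 39775 = lcm(185, 1075).
gcd(39775, 275) = 25 and 25 | (211 − 35711), so the pair is consistent; merging gives n ≡ 155036 (mod 437525), where 437525 = lcm(39775, 275).
The solution is unique modulo lcm(185, 1075, 275) = 437525.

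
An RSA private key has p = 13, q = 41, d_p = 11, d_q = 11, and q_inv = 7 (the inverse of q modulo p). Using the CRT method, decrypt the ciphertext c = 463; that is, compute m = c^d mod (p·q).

m₁ = c^(d_p) mod p: c ≡ 8 (mod 13), and 8^11 mod 13 = 5.
m₂ = c^(d_q) mod q: c ≡ 12 (mod 41), and 12^11 mod 41 = 26.
h = q_inv·(m₁ − m₂) mod p = 7·(5 − 26) mod 13 = 9.
m = m₂ + h·q = 26 + 9·41 = 395.

395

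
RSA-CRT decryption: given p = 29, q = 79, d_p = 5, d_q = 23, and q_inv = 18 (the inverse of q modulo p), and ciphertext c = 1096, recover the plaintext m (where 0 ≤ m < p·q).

199

m₁ = c^(d_p) mod p: c ≡ 23 (mod 29), and 23^5 mod 29 = 25.
m₂ = c^(d_q) mod q: c ≡ 69 (mod 79), and 69^23 mod 79 = 41.
h = q_inv·(m₁ − m₂) mod p = 18·(25 − 41) mod 29 = 2.
m = m₂ + h·q = 41 + 2·79 = 199.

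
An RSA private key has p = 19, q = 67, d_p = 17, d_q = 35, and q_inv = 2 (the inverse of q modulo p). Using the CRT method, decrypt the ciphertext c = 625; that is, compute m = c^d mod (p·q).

484

m₁ = c^(d_p) mod p: c ≡ 17 (mod 19), and 17^17 mod 19 = 9.
m₂ = c^(d_q) mod q: c ≡ 22 (mod 67), and 22^35 mod 67 = 15.
h = q_inv·(m₁ − m₂) mod p = 2·(9 − 15) mod 19 = 7.
m = m₂ + h·q = 15 + 7·67 = 484.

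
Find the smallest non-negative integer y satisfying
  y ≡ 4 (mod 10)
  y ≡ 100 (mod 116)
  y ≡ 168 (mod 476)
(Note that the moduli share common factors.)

Combine the congruences pairwise.
gcd(10, 116) = 2 and 2 | (100 − 4), so the pair is consistent; merging gives y ≡ 564 (mod 580), where 580 = lcm(10, 116).
gcd(580, 476) = 4 and 4 | (168 − 564), so the pair is consistent; merging gives y ≡ 43484 (mod 69020), where 69020 = lcm(580, 476).
The solution is unique modulo lcm(10, 116, 476) = 69020.

43484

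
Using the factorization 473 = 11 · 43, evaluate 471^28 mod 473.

Mod 11: 471 ≡ 9; by Fermat, exponent reduces to 28 mod 10 = 8; 9^8 ≡ 3 (mod 11).
Mod 43: 471 ≡ 41; 41^28 ≡ 1 (mod 43).
Combine by CRT: x ≡ 3 (mod 11), x ≡ 1 (mod 43) ⇒ x ≡ 388 (mod 473).

388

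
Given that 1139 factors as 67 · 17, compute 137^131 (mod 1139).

715

Mod 67: 137 ≡ 3; by Fermat, exponent reduces to 131 mod 66 = 65; 3^65 ≡ 45 (mod 67).
Mod 17: 137 ≡ 1; by Fermat, exponent reduces to 131 mod 16 = 3; 1^3 ≡ 1 (mod 17).
Combine by CRT: x ≡ 45 (mod 67), x ≡ 1 (mod 17) ⇒ x ≡ 715 (mod 1139).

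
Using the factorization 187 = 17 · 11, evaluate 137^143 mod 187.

Mod 17: 137 ≡ 1; by Fermat, exponent reduces to 143 mod 16 = 15; 1^15 ≡ 1 (mod 17).
Mod 11: 137 ≡ 5; by Fermat, exponent reduces to 143 mod 10 = 3; 5^3 ≡ 4 (mod 11).
Combine by CRT: x ≡ 1 (mod 17), x ≡ 4 (mod 11) ⇒ x ≡ 103 (mod 187).

103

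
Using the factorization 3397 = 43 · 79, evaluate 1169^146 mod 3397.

Mod 43: 1169 ≡ 8; by Fermat, exponent reduces to 146 mod 42 = 20; 8^20 ≡ 16 (mod 43).
Mod 79: 1169 ≡ 63; by Fermat, exponent reduces to 146 mod 78 = 68; 63^68 ≡ 40 (mod 79).
Combine by CRT: x ≡ 16 (mod 43), x ≡ 40 (mod 79) ⇒ x ≡ 2252 (mod 3397).

2252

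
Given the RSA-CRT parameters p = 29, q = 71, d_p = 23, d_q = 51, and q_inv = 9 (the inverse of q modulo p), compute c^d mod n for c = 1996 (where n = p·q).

808

m₁ = c^(d_p) mod p: c ≡ 24 (mod 29), and 24^23 mod 29 = 25.
m₂ = c^(d_q) mod q: c ≡ 8 (mod 71), and 8^51 mod 71 = 27.
h = q_inv·(m₁ − m₂) mod p = 9·(25 − 27) mod 29 = 11.
m = m₂ + h·q = 27 + 11·71 = 808.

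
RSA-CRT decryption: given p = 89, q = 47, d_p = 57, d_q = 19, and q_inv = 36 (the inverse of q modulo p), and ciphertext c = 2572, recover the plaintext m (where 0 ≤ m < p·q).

m₁ = c^(d_p) mod p: c ≡ 80 (mod 89), and 80^57 mod 89 = 5.
m₂ = c^(d_q) mod q: c ≡ 34 (mod 47), and 34^19 mod 47 = 25.
h = q_inv·(m₁ − m₂) mod p = 36·(5 − 25) mod 89 = 81.
m = m₂ + h·q = 25 + 81·47 = 3832.

3832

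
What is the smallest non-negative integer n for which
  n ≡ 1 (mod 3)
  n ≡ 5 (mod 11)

From n ≡ 1 (mod 3) write n = 1 + 3t. Substituting into n ≡ 5 (mod 11) gives 3t ≡ 4 (mod 11), and since 3⁻¹ ≡ 4 (mod 11), t ≡ 5. Hence n ≡ 1 + 3·5 = 16 (mod 33).

16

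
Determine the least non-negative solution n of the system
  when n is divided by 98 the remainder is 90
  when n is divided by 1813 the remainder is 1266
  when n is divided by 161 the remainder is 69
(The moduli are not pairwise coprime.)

12144

gcd(98, 1813) = 49 and 49 | (1266 − 90), so the pair is consistent; merging gives n ≡ 1266 (mod 3626), where 3626 = lcm(98, 1813).
gcd(3626, 161) = 7 and 7 | (69 − 1266), so the pair is consistent; merging gives n ≡ 12144 (mod 83398), where 83398 = lcm(3626, 161).
The solution is unique modulo lcm(98, 1813, 161) = 83398.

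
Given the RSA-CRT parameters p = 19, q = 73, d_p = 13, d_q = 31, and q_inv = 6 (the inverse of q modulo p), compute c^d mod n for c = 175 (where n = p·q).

351

m₁ = c^(d_p) mod p: c ≡ 4 (mod 19), and 4^13 mod 19 = 9.
m₂ = c^(d_q) mod q: c ≡ 29 (mod 73), and 29^31 mod 73 = 59.
h = q_inv·(m₁ − m₂) mod p = 6·(9 − 59) mod 19 = 4.
m = m₂ + h·q = 59 + 4·73 = 351.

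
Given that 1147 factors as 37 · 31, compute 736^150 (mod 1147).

Mod 37: 736 ≡ 33; by Fermat, exponent reduces to 150 mod 36 = 6; 33^6 ≡ 26 (mod 37).
Mod 31: 736 ≡ 23; since 30 | 150, by Fermat 23^150 ≡ 1 (mod 31).
Combine by CRT: x ≡ 26 (mod 37), x ≡ 1 (mod 31) ⇒ x ≡ 63 (mod 1147).

63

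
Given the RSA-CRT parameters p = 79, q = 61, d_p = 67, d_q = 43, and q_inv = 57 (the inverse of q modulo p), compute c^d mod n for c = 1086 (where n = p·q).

m₁ = c^(d_p) mod p: c ≡ 59 (mod 79), and 59^67 mod 79 = 43.
m₂ = c^(d_q) mod q: c ≡ 49 (mod 61), and 49^43 mod 61 = 36.
h = q_inv·(m₁ − m₂) mod p = 57·(43 − 36) mod 79 = 4.
m = m₂ + h·q = 36 + 4·61 = 280.

280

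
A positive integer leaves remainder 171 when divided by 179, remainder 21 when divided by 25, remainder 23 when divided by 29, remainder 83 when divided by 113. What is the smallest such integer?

8650346

From n ≡ 171 (mod 179) write n = 171 + 179t. Substituting into n ≡ 21 (mod 25) gives 179t ≡ 0 (mod 25), and since 4⁻¹ ≡ 19 (mod 25), t ≡ 0. Hence n ≡ 171 + 179·0 = 171 (mod 4475).
From n ≡ 171 (mod 4475) write n = 171 + 4475t. Substituting into n ≡ 23 (mod 29) gives 4475t ≡ 26 (mod 29), and since 9⁻¹ ≡ 13 (mod 29), t ≡ 19. Hence n ≡ 171 + 4475·19 = 85196 (mod 129775).
From n ≡ 85196 (mod 129775) write n = 85196 + 129775t. Substituting into n ≡ 83 (mod 113) gives 129775t ≡ 89 (mod 113), and since 51⁻¹ ≡ 82 (mod 113), t ≡ 66. Hence n ≡ 85196 + 129775·66 = 8650346 (mod 14664575).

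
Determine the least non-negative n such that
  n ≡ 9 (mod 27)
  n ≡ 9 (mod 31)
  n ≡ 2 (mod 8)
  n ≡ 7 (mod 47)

231858

Combine the congruences pairwise.
From n ≡ 9 (mod 27) write n = 9 + 27t. Substituting into n ≡ 9 (mod 31) gives 27t ≡ 0 (mod 31), and since 27⁻¹ ≡ 23 (mod 31), t ≡ 0. Hence n ≡ 9 + 27·0 = 9 (mod 837).
From n ≡ 9 (mod 837) write n = 9 + 837t. Substituting into n ≡ 2 (mod 8) gives 837t ≡ 1 (mod 8), and since 5⁻¹ ≡ 5 (mod 8), t ≡ 5. Hence n ≡ 9 + 837·5 = 4194 (mod 6696).
From n ≡ 4194 (mod 6696) write n = 4194 + 6696t. Substituting into n ≡ 7 (mod 47) gives 6696t ≡ 43 (mod 47), and since 22⁻¹ ≡ 15 (mod 47), t ≡ 34. Hence n ≡ 4194 + 6696·34 = 231858 (mod 314712).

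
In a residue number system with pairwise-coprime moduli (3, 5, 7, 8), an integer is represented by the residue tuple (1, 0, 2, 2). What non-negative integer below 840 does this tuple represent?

730

From x ≡ 1 (mod 3) write x = 1 + 3t. Substituting into x ≡ 0 (mod 5) gives 3t ≡ 4 (mod 5), and since 3⁻¹ ≡ 2 (mod 5), t ≡ 3. Hence x ≡ 1 + 3·3 = 10 (mod 15).
From x ≡ 10 (mod 15) write x = 10 + 15t. Substituting into x ≡ 2 (mod 7) gives 15t ≡ 6 (mod 7), and since 1⁻¹ ≡ 1 (mod 7), t ≡ 6. Hence x ≡ 10 + 15·6 = 100 (mod 105).
From x ≡ 100 (mod 105) write x = 100 + 105t. Substituting into x ≡ 2 (mod 8) gives 105t ≡ 6 (mod 8), and since 1⁻¹ ≡ 1 (mod 8), t ≡ 6. Hence x ≡ 100 + 105·6 = 730 (mod 840).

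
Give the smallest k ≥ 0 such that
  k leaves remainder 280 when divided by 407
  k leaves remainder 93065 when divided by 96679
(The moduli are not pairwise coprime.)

1349892

gcd(407, 96679) = 11 and 11 | (93065 − 280), so the pair is consistent; merging gives k ≡ 1349892 (mod 3577123), where 3577123 = lcm(407, 96679).
The solution is unique modulo lcm(407, 96679) = 3577123.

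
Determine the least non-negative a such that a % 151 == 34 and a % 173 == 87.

22231

Combine the congruences pairwise.
From a ≡ 34 (mod 151) write a = 34 + 151t. Substituting into a ≡ 87 (mod 173) gives 151t ≡ 53 (mod 173), and since 151⁻¹ ≡ 55 (mod 173), t ≡ 147. Hence a ≡ 34 + 151·147 = 22231 (mod 26123).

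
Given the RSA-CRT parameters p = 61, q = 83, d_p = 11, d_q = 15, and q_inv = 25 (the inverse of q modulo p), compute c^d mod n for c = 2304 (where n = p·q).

1721

m₁ = c^(d_p) mod p: c ≡ 47 (mod 61), and 47^11 mod 61 = 13.
m₂ = c^(d_q) mod q: c ≡ 63 (mod 83), and 63^15 mod 83 = 61.
h = q_inv·(m₁ − m₂) mod p = 25·(13 − 61) mod 61 = 20.
m = m₂ + h·q = 61 + 20·83 = 1721.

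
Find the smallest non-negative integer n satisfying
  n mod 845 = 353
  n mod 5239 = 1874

gcd(845, 5239) = 169 and 169 | (1874 − 353), so the pair is consistent; merging gives n ≡ 7113 (mod 26195), where 26195 = lcm(845, 5239).
The solution is unique modulo lcm(845, 5239) = 26195.

7113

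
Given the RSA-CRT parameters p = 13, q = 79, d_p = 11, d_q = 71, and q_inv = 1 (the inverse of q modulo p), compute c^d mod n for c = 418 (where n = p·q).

371

m₁ = c^(d_p) mod p: c ≡ 2 (mod 13), and 2^11 mod 13 = 7.
m₂ = c^(d_q) mod q: c ≡ 23 (mod 79), and 23^71 mod 79 = 55.
h = q_inv·(m₁ − m₂) mod p = 1·(7 − 55) mod 13 = 4.
m = m₂ + h·q = 55 + 4·79 = 371.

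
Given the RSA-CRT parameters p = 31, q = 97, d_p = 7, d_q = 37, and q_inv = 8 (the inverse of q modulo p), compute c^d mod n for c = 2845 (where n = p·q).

m₁ = c^(d_p) mod p: c ≡ 24 (mod 31), and 24^7 mod 31 = 3.
m₂ = c^(d_q) mod q: c ≡ 32 (mod 97), and 32^37 mod 97 = 72.
h = q_inv·(m₁ − m₂) mod p = 8·(3 − 72) mod 31 = 6.
m = m₂ + h·q = 72 + 6·97 = 654.

654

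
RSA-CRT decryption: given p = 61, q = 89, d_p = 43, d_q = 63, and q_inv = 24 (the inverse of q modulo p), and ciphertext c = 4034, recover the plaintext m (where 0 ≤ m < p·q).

m₁ = c^(d_p) mod p: c ≡ 8 (mod 61), and 8^43 mod 61 = 24.
m₂ = c^(d_q) mod q: c ≡ 29 (mod 89), and 29^63 mod 89 = 41.
h = q_inv·(m₁ − m₂) mod p = 24·(24 − 41) mod 61 = 19.
m = m₂ + h·q = 41 + 19·89 = 1732.

1732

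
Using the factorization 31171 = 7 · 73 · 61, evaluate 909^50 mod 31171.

5748

Mod 7: 909 ≡ 6; by Fermat, exponent reduces to 50 mod 6 = 2; 6^2 ≡ 1 (mod 7).
Mod 73: 909 ≡ 33; 33^50 ≡ 54 (mod 73).
Mod 61: 909 ≡ 55; 55^50 ≡ 14 (mod 61).
Combine by CRT: x ≡ 1 (mod 7), x ≡ 54 (mod 73), x ≡ 14 (mod 61) ⇒ x ≡ 5748 (mod 31171).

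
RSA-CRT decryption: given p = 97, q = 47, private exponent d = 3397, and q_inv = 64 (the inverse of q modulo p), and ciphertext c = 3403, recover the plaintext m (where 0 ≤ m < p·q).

d_p = d mod (p−1) = 3397 mod 96 = 37; d_q = d mod (q−1) = 39.
m₁ = c^(d_p) mod p: c ≡ 8 (mod 97), and 8^37 mod 97 = 79.
m₂ = c^(d_q) mod q: c ≡ 19 (mod 47), and 19^39 mod 47 = 11.
h = q_inv·(m₁ − m₂) mod p = 64·(79 − 11) mod 97 = 84.
m = m₂ + h·q = 11 + 84·47 = 3959.

3959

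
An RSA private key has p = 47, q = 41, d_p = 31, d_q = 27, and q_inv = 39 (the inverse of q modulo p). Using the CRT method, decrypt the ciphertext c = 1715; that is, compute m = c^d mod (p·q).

m₁ = c^(d_p) mod p: c ≡ 23 (mod 47), and 23^31 mod 47 = 38.
m₂ = c^(d_q) mod q: c ≡ 34 (mod 41), and 34^27 mod 41 = 17.
h = q_inv·(m₁ − m₂) mod p = 39·(38 − 17) mod 47 = 20.
m = m₂ + h·q = 17 + 20·41 = 837.

837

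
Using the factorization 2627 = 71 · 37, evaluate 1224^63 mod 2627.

369

Mod 71: 1224 ≡ 17; 17^63 ≡ 14 (mod 71).
Mod 37: 1224 ≡ 3; by Fermat, exponent reduces to 63 mod 36 = 27; 3^27 ≡ 36 (mod 37).
Combine by CRT: x ≡ 14 (mod 71), x ≡ 36 (mod 37) ⇒ x ≡ 369 (mod 2627).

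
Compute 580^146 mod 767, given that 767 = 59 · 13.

Mod 59: 580 ≡ 49; by Fermat, exponent reduces to 146 mod 58 = 30; 49^30 ≡ 49 (mod 59).
Mod 13: 580 ≡ 8; by Fermat, exponent reduces to 146 mod 12 = 2; 8^2 ≡ 12 (mod 13).
Combine by CRT: x ≡ 49 (mod 59), x ≡ 12 (mod 13) ⇒ x ≡ 285 (mod 767).

285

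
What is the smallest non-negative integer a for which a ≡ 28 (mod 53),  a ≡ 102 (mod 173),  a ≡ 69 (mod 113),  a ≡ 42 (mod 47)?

The moduli are pairwise coprime; N = 53·173·113·47 = 48696559.
N/53 = 918803; 918803 ≡ 48 (mod 53); 48·21 ≡ 1, so inverse 21.
N/173 = 281483; 281483 ≡ 12 (mod 173); 12·101 ≡ 1, so inverse 101.
N/113 = 430943; 430943 ≡ 74 (mod 113); 74·84 ≡ 1, so inverse 84.
N/47 = 1036097; 1036097 ≡ 29 (mod 47); 29·13 ≡ 1, so inverse 13.
a ≡ 28·918803·21 + 102·281483·101 + 69·430943·84 + 42·1036097·13 = 6503548620.
6503548620 mod 48696559 = 26906273.

26906273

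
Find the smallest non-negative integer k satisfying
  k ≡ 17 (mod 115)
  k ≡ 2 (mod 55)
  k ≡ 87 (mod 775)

114787

Combine the congruences pairwise.
gcd(115, 55) = 5 and 5 | (2 − 17), so the pair is consistent; merging gives k ≡ 937 (mod 1265), where 1265 = lcm(115, 55).
gcd(1265, 775) = 5 and 5 | (87 − 937), so the pair is consistent; merging gives k ≡ 114787 (mod 196075), where 196075 = lcm(1265, 775).
The solution is unique modulo lcm(115, 55, 775) = 196075.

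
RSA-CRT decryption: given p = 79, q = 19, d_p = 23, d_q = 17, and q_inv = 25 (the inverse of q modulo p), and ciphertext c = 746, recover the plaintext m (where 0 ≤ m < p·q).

1087

m₁ = c^(d_p) mod p: c ≡ 35 (mod 79), and 35^23 mod 79 = 60.
m₂ = c^(d_q) mod q: c ≡ 5 (mod 19), and 5^17 mod 19 = 4.
h = q_inv·(m₁ − m₂) mod p = 25·(60 − 4) mod 79 = 57.
m = m₂ + h·q = 4 + 57·19 = 1087.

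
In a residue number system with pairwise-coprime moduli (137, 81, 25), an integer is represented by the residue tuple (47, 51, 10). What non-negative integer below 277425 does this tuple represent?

From x ≡ 47 (mod 137) write x = 47 + 137t. Substituting into x ≡ 51 (mod 81) gives 137t ≡ 4 (mod 81), and since 56⁻¹ ≡ 68 (mod 81), t ≡ 29. Hence x ≡ 47 + 137·29 = 4020 (mod 11097).
From x ≡ 4020 (mod 11097) write x = 4020 + 11097t. Substituting into x ≡ 10 (mod 25) gives 11097t ≡ 15 (mod 25), and since 22⁻¹ ≡ 8 (mod 25), t ≡ 20. Hence x ≡ 4020 + 11097·20 = 225960 (mod 277425).

225960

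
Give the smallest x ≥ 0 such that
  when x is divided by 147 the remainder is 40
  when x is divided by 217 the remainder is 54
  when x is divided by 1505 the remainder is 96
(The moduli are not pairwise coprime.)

237886

gcd(147, 217) = 7 and 7 | (54 − 40), so the pair is consistent; merging gives x ≡ 922 (mod 4557), where 4557 = lcm(147, 217).
gcd(4557, 1505) = 7 and 7 | (96 − 922), so the pair is consistent; merging gives x ≡ 237886 (mod 979755), where 979755 = lcm(4557, 1505).
The solution is unique modulo lcm(147, 217, 1505) = 979755.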